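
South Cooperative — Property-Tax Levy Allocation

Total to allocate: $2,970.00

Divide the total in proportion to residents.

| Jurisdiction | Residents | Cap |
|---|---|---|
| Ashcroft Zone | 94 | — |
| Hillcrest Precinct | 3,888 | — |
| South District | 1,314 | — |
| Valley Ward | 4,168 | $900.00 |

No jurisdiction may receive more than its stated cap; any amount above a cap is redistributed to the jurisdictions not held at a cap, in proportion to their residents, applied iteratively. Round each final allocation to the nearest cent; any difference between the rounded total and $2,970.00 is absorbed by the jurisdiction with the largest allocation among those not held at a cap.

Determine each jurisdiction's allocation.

Ashcroft Zone: $36.74; Hillcrest Precinct: $1,519.67; South District: $513.59; Valley Ward: $900.00

Combined residents = 9,464.
Pro-rata shares before constraints: Ashcroft Zone 29.4992; Hillcrest Precinct 1,220.1352; South District 412.3605; Valley Ward 1,308.0051.
Held at cap: Valley Ward ($900.00); remaining pool $2,070.00 reallocated over remaining residents 5,296.
Redistributed shares: Ashcroft Zone 36.7409 → $36.74; Hillcrest Precinct 1,519.6677 → $1,519.67; South District 513.5914 → $513.59.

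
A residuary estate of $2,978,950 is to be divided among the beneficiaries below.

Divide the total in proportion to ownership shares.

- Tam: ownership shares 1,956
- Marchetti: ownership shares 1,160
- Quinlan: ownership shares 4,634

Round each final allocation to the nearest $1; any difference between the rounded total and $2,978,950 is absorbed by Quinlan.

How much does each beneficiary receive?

Combined ownership shares = 7,750.
Proportional shares: Tam 1,956/7,750 × $2,978,950 = 751,848.54; Marchetti 1,160/7,750 × $2,978,950 = 445,881.55; Quinlan 4,634/7,750 × $2,978,950 = 1,781,219.91.
After rounding ($1): Tam $751,849; Marchetti $445,882; Quinlan $1,781,220. Sum = $2,978,951.
Difference $2,978,950 − $2,978,951 = −$1 applied to Quinlan: Quinlan becomes $1,781,219.

Tam: $751,849; Marchetti: $445,882; Quinlan: $1,781,219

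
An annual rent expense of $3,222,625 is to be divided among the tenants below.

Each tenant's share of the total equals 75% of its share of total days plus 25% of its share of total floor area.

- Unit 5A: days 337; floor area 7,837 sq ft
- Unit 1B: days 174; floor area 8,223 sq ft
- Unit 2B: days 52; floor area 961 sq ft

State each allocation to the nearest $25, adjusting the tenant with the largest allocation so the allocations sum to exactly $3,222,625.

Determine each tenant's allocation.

Unit 5A: $1,817,700 | Unit 1B: $1,136,200 | Unit 2B: $268,725

Totals — days 563, floor area 17,021.
Blended shares (75% days + 25% floor area): Unit 5A 0.5640; Unit 1B 0.3526; Unit 2B 0.0834.
Raw shares: Unit 5A 1,817,696.14; Unit 1B 1,136,204.88; Unit 2B 268,723.98.
After rounding ($25): Unit 5A $1,817,700; Unit 1B $1,136,200; Unit 2B $268,725. Sum = $3,222,625.
Sum already equals the total — no adjustment.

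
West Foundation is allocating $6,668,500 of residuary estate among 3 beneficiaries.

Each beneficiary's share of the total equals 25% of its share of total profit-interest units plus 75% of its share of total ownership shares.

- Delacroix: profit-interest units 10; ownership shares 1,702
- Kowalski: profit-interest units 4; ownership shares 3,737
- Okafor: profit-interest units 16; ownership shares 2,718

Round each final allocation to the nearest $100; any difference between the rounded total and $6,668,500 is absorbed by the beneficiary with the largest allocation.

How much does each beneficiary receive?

Profit-interest units total 30; ownership shares total 8,157.
Blended shares (25% profit-interest units + 75% ownership shares): Delacroix 0.2398; Kowalski 0.3769; Okafor 0.3832.
Pro-rata amounts: Delacroix 1,599,270.95; Kowalski 2,513,583.86; Okafor 2,555,645.19.
After rounding ($100): Delacroix $1,599,300; Kowalski $2,513,600; Okafor $2,555,600. Sum = $6,668,500.
Sum already equals the total — no adjustment.

Delacroix: $1,599,300; Kowalski: $2,513,600; Okafor: $2,555,600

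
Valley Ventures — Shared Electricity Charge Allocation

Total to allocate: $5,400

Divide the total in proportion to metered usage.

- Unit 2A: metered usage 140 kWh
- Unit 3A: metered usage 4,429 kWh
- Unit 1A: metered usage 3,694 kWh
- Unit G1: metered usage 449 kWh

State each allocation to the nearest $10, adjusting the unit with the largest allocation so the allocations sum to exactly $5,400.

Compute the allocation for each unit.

Unit 2A: $90 | Unit 3A: $2,740 | Unit 1A: $2,290 | Unit G1: $280

Sum of metered usage: 8,712.
Proportional shares: Unit 2A 140/8,712 × $5,400 = 86.78; Unit 3A 4,429/8,712 × $5,400 = 2,745.25; Unit 1A 3,694/8,712 × $5,400 = 2,289.67; Unit G1 449/8,712 × $5,400 = 278.31.
At nearest $10: Unit 2A $90; Unit 3A $2,750; Unit 1A $2,290; Unit G1 $280. Sum = $5,410.
Difference $5,400 − $5,410 = −$10 applied to largest allocation (Unit 3A): Unit 3A becomes $2,740.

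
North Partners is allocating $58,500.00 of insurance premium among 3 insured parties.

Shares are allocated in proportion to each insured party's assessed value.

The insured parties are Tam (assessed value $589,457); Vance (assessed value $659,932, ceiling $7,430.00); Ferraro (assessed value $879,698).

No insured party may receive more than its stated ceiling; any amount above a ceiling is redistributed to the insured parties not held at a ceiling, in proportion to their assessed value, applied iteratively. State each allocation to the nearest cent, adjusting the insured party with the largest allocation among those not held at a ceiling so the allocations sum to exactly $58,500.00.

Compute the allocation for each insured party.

Tam: $20,490.40 | Vance: $7,430.00 | Ferraro: $30,579.60

Assessed value total: 2,129,087.
Unconstrained shares: Tam 16,196.2543; Vance 18,132.6653; Ferraro 24,171.0804.
Cap binds for Vance ($7,430.00); remaining pool $51,070.00 reallocated over remaining assessed value 1,469,155.
Redistributed shares: Tam 20,490.3969 → $20,490.40; Ferraro 30,579.6031 → $30,579.60.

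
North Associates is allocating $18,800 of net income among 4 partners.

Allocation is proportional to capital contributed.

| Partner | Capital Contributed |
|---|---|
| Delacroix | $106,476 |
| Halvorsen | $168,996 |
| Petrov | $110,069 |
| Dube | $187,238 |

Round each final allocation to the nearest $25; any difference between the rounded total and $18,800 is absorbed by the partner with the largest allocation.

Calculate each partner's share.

Delacroix: $3,500 · Halvorsen: $5,550 · Petrov: $3,625 · Dube: $6,125

Combined capital contributed = 572,779.
Raw shares: Delacroix 106,476/572,779 × $18,800 = 3,494.80; Halvorsen 168,996/572,779 × $18,800 = 5,546.86; Petrov 110,069/572,779 × $18,800 = 3,612.73; Dube 187,238/572,779 × $18,800 = 6,145.61.
After rounding ($25): Delacroix $3,500; Halvorsen $5,550; Petrov $3,625; Dube $6,150. Sum = $18,825.
Difference $18,800 − $18,825 = −$25 applied to largest allocation (Dube): Dube becomes $6,125.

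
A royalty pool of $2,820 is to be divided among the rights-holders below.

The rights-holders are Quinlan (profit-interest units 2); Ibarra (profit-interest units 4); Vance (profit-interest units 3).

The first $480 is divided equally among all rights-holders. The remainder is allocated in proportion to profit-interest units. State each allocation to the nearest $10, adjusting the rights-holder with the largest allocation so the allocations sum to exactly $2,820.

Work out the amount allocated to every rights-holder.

$480 shared equally gives $160 per rights-holder.
Remainder $2,340 by profit-interest units (total 9): Quinlan 520.00 → $520; Ibarra 1,040.00 → $1,040; Vance 780.00 → $780.
Totals: Quinlan $160 + $520 = $680; Ibarra $160 + $1,040 = $1,200; Vance $160 + $780 = $940.

Quinlan: $680 | Ibarra: $1,200 | Vance: $940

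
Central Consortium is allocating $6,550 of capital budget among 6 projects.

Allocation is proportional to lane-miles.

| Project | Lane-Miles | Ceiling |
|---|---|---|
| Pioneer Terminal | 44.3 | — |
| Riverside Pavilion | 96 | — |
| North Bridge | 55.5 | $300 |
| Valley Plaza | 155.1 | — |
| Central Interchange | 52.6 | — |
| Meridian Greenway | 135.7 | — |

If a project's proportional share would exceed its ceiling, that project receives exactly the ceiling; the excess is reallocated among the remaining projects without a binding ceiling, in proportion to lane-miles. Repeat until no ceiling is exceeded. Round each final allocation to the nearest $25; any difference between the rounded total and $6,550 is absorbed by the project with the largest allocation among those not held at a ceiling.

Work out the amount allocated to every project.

Lane-miles total: 539.2.
Unconstrained shares: Pioneer Terminal 538.14; Riverside Pavilion 1,166.17; North Bridge 674.19; Valley Plaza 1,884.10; Central Interchange 638.97; Meridian Greenway 1,648.43.
Held at cap: North Bridge ($300); balance $6,250 reallocated over remaining lane-miles 483.7.
Shares after redistribution: Pioneer Terminal 572.41 → $575; Riverside Pavilion 1,240.44 → $1,250; Valley Plaza 2,004.08 → $2,000; Central Interchange 679.66 → $675; Meridian Greenway 1,753.41 → $1,750.

Pioneer Terminal: $575 | Riverside Pavilion: $1,250 | North Bridge: $300 | Valley Plaza: $2,000 | Central Interchange: $675 | Meridian Greenway: $1,750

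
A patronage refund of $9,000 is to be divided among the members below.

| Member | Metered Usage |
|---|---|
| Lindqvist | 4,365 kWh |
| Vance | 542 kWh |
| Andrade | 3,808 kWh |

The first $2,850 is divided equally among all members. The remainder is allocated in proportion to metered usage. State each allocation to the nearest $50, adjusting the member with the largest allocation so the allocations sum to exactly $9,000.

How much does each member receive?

Lindqvist: $4,000 · Vance: $1,350 · Andrade: $3,650

Equal tier: $2,850 ÷ 3 = $950 apiece.
Remainder $6,150 by metered usage (total 8,715): Lindqvist 3,080.29 → $3,100; Vance 382.48 → $400; Andrade 2,687.23 → $2,700.
Rounding difference −$50 on remainder applied to Lindqvist.
Totals: Lindqvist $950 + $3,050 = $4,000; Vance $950 + $400 = $1,350; Andrade $950 + $2,700 = $3,650.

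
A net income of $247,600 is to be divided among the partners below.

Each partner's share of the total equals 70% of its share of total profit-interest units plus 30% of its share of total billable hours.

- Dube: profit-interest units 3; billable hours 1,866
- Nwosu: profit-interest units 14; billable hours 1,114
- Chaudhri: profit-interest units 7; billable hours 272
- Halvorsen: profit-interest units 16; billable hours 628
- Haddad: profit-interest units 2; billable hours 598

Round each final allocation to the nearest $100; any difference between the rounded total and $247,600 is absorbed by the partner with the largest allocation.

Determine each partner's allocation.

Totals — profit-interest units 42, billable hours 4,478.
Combined weights (70% profit-interest units + 30% billable hours): Dube 0.1750; Nwosu 0.3080; Chaudhri 0.1349; Halvorsen 0.3087; Haddad 0.0734.
Proportional shares: Dube 43,332.76; Nwosu 76,252.10; Chaudhri 33,398.54; Halvorsen 76,443.78; Haddad 18,172.82.
At nearest $100: Dube $43,300; Nwosu $76,300; Chaudhri $33,400; Halvorsen $76,400; Haddad $18,200. Sum = $247,600.
Rounded total matches; no reconciliation needed.

Dube: $43,300 | Nwosu: $76,300 | Chaudhri: $33,400 | Halvorsen: $76,400 | Haddad: $18,200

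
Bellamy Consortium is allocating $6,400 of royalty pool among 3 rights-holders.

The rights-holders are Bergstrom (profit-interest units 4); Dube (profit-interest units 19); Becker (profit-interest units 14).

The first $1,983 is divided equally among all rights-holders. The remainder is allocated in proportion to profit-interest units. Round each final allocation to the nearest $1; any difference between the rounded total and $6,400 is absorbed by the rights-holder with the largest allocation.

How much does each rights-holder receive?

Bergstrom: $1,139 · Dube: $2,929 · Becker: $2,332

First tranche $1,983 split equally: $661 each.
Remainder $4,417 by profit-interest units (total 37): Bergstrom 477.51 → $478; Dube 2,268.19 → $2,268; Becker 1,671.30 → $1,671.
Totals: Bergstrom $661 + $478 = $1,139; Dube $661 + $2,268 = $2,929; Becker $661 + $1,671 = $2,332.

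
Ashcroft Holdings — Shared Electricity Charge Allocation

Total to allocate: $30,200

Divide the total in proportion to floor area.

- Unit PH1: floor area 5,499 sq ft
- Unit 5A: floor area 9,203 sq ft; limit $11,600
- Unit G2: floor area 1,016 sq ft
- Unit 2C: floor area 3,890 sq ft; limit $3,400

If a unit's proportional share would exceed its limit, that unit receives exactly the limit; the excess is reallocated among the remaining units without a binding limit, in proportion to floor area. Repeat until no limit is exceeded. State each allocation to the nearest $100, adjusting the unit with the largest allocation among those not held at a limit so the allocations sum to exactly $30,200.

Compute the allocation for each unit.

Total floor area = 19,608.
Proportional shares (ignoring caps): Unit PH1 8,469.49; Unit 5A 14,174.35; Unit G2 1,564.83; Unit 2C 5,991.33.
Capped: Unit 5A ($11,600), Unit 2C ($3,400); balance $15,200 reallocated over remaining floor area 6,515.
Remaining shares: Unit PH1 12,829.59 → $12,800; Unit G2 2,370.41 → $2,400.

Unit PH1: $12,800 · Unit 5A: $11,600 · Unit G2: $2,400 · Unit 2C: $3,400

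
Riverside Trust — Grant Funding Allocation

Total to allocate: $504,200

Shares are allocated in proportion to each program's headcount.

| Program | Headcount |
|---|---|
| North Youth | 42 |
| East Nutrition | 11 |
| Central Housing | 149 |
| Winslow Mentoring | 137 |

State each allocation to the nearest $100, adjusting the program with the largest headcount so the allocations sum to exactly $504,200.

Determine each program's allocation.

Sum of headcount: 339.
Proportional shares: North Youth 42/339 × $504,200 = 62,467.26; East Nutrition 11/339 × $504,200 = 16,360.47; Central Housing 149/339 × $504,200 = 221,610.03; Winslow Mentoring 137/339 × $504,200 = 203,762.24.
Rounded to nearest $100: North Youth $62,500; East Nutrition $16,400; Central Housing $221,600; Winslow Mentoring $203,800. Sum = $504,300.
Difference $504,200 − $504,300 = −$100 applied to largest headcount (Central Housing): Central Housing becomes $221,500.

North Youth: $62,500 · East Nutrition: $16,400 · Central Housing: $221,500 · Winslow Mentoring: $203,800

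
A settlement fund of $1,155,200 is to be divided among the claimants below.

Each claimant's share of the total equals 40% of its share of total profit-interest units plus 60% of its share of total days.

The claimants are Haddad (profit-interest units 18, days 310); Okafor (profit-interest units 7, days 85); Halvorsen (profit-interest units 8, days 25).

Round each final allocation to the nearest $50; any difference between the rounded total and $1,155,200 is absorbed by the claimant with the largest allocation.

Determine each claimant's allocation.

Totals — profit-interest units 33, days 420.
Combined weights (40% profit-interest units + 60% days): Haddad 0.6610; Okafor 0.2063; Halvorsen 0.1327.
Proportional shares: Haddad 763,632.21; Okafor 238,291.26; Halvorsen 153,276.54.
Rounded to nearest $50: Haddad $763,650; Okafor $238,300; Halvorsen $153,300. Sum = $1,155,250.
Difference $1,155,200 − $1,155,250 = −$50 applied to largest allocation (Haddad): Haddad becomes $763,600.

Haddad: $763,600 | Okafor: $238,300 | Halvorsen: $153,300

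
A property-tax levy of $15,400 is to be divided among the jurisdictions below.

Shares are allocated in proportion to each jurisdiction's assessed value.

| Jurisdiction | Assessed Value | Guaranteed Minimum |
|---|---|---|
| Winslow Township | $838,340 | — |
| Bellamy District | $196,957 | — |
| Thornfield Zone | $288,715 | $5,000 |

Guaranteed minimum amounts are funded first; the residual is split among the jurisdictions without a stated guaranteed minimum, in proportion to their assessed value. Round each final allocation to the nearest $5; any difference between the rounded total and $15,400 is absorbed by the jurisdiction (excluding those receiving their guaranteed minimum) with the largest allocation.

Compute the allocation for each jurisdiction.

Minimums first: Thornfield Zone $5,000. Residual $10,400.
Residual split over remaining assessed value 1,035,297: Winslow Township 8,421.48 → $8,420; Bellamy District 1,978.52 → $1,980.

Winslow Township: $8,420; Bellamy District: $1,980; Thornfield Zone: $5,000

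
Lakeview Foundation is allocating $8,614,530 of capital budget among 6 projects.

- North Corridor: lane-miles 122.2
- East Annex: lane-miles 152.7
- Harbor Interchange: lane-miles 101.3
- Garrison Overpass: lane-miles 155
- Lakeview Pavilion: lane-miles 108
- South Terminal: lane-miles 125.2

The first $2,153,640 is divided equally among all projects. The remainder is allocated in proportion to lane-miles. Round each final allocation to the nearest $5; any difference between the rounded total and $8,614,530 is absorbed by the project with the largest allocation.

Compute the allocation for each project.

North Corridor: $1,391,805 | East Annex: $1,649,595 | Harbor Interchange: $1,215,150 | Garrison Overpass: $1,669,040 | Lakeview Pavilion: $1,271,780 | South Terminal: $1,417,160

Equal tier: $2,153,640 ÷ 6 = $358,940 apiece.
Remainder $6,460,890 by lane-miles (total 764.4): North Corridor 1,032,863.37 → $1,032,865; East Annex 1,290,656.60 → $1,290,655; Harbor Interchange 856,211.61 → $856,210; Garrison Overpass 1,310,096.74 → $1,310,095; Lakeview Pavilion 912,841.60 → $912,840; South Terminal 1,058,220.08 → $1,058,220.
Rounding difference +$5 on remainder applied to Garrison Overpass.
Totals: North Corridor $358,940 + $1,032,865 = $1,391,805; East Annex $358,940 + $1,290,655 = $1,649,595; Harbor Interchange $358,940 + $856,210 = $1,215,150; Garrison Overpass $358,940 + $1,310,100 = $1,669,040; Lakeview Pavilion $358,940 + $912,840 = $1,271,780; South Terminal $358,940 + $1,058,220 = $1,417,160.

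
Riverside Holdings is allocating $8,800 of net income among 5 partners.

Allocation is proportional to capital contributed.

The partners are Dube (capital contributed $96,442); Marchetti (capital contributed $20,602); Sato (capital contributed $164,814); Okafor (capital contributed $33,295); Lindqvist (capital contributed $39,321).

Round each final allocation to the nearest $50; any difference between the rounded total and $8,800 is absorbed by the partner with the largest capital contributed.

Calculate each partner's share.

Combined capital contributed = 354,474.
Raw shares: Dube 96,442/354,474 × $8,800 = 2,394.22; Marchetti 20,602/354,474 × $8,800 = 511.46; Sato 164,814/354,474 × $8,800 = 4,091.59; Okafor 33,295/354,474 × $8,800 = 826.57; Lindqvist 39,321/354,474 × $8,800 = 976.16.
At nearest $50: Dube $2,400; Marchetti $500; Sato $4,100; Okafor $850; Lindqvist $1,000. Sum = $8,850.
Difference $8,800 − $8,850 = −$50 applied to largest capital contributed (Sato): Sato becomes $4,050.

Dube: $2,400 · Marchetti: $500 · Sato: $4,050 · Okafor: $850 · Lindqvist: $1,000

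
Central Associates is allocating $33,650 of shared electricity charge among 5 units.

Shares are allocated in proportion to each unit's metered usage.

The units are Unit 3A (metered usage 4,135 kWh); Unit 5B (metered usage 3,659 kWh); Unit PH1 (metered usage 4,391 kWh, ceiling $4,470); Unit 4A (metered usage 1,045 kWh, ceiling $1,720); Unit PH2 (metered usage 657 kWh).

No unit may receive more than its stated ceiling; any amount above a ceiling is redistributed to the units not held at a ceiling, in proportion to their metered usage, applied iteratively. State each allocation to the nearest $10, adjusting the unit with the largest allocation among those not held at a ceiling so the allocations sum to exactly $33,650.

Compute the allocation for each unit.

Sum of metered usage: 13,887.
Proportional shares (ignoring caps): Unit 3A 10,019.64; Unit 5B 8,866.23; Unit PH1 10,639.96; Unit 4A 2,532.17; Unit PH2 1,592.00.
Capped: Unit PH1 ($4,470), Unit 4A ($1,720); residual $27,460 reallocated over remaining metered usage 8,451.
Redistributed shares: Unit 3A 13,435.94 → $13,440; Unit 5B 11,889.26 → $11,890; Unit PH2 2,134.80 → $2,130.

Unit 3A: $13,440 · Unit 5B: $11,890 · Unit PH1: $4,470 · Unit 4A: $1,720 · Unit PH2: $2,130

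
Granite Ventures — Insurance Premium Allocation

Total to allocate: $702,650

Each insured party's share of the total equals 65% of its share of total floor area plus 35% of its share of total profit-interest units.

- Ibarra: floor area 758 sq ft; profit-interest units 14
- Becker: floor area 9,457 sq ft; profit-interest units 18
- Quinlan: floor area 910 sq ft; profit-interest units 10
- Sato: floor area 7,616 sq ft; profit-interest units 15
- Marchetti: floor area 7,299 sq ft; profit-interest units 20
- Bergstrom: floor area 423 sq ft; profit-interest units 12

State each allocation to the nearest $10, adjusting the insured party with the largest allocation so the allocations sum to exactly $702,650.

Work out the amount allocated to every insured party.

Floor area total 26,463; profit-interest units total 89.
Blended shares (65% floor area + 35% profit-interest units): Ibarra 0.0737; Becker 0.3031; Quinlan 0.0617; Sato 0.2461; Marchetti 0.2579; Bergstrom 0.0576.
Raw shares: Ibarra 51,767.48; Becker 212,955.65; Quinlan 43,337.91; Sato 172,892.30; Marchetti 181,237.38; Bergstrom 40,459.28.
At nearest $10: Ibarra $51,770; Becker $212,960; Quinlan $43,340; Sato $172,890; Marchetti $181,240; Bergstrom $40,460. Sum = $702,660.
Difference $702,650 − $702,660 = −$10 applied to largest allocation (Becker): Becker becomes $212,950.

Ibarra: $51,770 | Becker: $212,950 | Quinlan: $43,340 | Sato: $172,890 | Marchetti: $181,240 | Bergstrom: $40,460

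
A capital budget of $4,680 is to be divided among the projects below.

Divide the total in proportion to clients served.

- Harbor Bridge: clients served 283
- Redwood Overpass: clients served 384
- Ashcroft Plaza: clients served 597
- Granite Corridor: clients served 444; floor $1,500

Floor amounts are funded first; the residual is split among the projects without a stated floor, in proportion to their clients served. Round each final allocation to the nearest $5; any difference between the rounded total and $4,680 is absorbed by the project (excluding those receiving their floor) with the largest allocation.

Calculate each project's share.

Harbor Bridge: $710 | Redwood Overpass: $965 | Ashcroft Plaza: $1,505 | Granite Corridor: $1,500

Minimums first: Granite Corridor $1,500. Residual $3,180.
Residual split over remaining clients served 1,264: Harbor Bridge 711.98 → $710; Redwood Overpass 966.08 → $965; Ashcroft Plaza 1,501.95 → $1,500.
Rounding difference +$5 applied to Ashcroft Plaza → $1,505.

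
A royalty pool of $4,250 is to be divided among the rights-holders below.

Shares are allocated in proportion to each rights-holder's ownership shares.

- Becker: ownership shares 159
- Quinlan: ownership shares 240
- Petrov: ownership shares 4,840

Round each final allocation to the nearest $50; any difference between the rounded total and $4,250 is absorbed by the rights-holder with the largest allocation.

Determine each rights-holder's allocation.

Ownership shares total: 5,239.
Proportional shares: Becker 159/5,239 × $4,250 = 128.98; Quinlan 240/5,239 × $4,250 = 194.69; Petrov 4,840/5,239 × $4,250 = 3,926.32.
At nearest $50: Becker $150; Quinlan $200; Petrov $3,950. Sum = $4,300.
Difference $4,250 − $4,300 = −$50 applied to largest allocation (Petrov): Petrov becomes $3,900.

Becker: $150 · Quinlan: $200 · Petrov: $3,900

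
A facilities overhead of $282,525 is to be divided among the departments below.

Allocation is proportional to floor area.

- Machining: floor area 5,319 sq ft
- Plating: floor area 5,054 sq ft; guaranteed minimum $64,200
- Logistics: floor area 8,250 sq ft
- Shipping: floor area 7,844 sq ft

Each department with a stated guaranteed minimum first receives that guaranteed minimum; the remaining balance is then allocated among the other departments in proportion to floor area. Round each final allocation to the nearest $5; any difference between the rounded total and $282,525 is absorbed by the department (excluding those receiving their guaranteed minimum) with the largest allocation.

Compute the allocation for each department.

Machining: $54,230 | Plating: $64,200 | Logistics: $84,120 | Shipping: $79,975

Fund the minimums — Plating $64,200. Balance $218,325.
Balance split over remaining floor area 21,413: Machining 54,232.04 → $54,230; Logistics 84,116.25 → $84,115; Shipping 79,976.71 → $79,975.
Rounding difference +$5 applied to Logistics → $84,120.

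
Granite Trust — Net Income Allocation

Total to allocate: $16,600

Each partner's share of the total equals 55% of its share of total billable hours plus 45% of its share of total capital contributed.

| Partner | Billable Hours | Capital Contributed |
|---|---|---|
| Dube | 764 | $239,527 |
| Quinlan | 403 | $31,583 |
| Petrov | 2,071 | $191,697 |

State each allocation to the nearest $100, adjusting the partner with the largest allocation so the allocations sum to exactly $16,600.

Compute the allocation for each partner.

Totals — billable hours 3,238, capital contributed 462,807.
Blended shares (55% billable hours + 45% capital contributed): Dube 0.3627; Quinlan 0.0992; Petrov 0.5382.
Pro-rata amounts: Dube 6,020.32; Quinlan 1,646.09; Petrov 8,933.59.
At nearest $100: Dube $6,000; Quinlan $1,600; Petrov $8,900. Sum = $16,500.
Difference $16,600 − $16,500 = +$100 applied to largest allocation (Petrov): Petrov becomes $9,000.

Dube: $6,000 | Quinlan: $1,600 | Petrov: $9,000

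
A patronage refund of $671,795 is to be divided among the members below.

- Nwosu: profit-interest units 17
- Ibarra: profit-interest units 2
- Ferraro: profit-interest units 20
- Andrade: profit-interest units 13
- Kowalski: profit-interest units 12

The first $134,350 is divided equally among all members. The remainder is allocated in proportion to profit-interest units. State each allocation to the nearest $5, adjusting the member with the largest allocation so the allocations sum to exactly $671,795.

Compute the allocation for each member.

First tranche $134,350 split equally: $26,870 each.
Remainder $537,445 by profit-interest units (total 64): Nwosu 142,758.83 → $142,760; Ibarra 16,795.16 → $16,795; Ferraro 167,951.56 → $167,950; Andrade 109,168.52 → $109,170; Kowalski 100,770.94 → $100,770.
Totals: Nwosu $26,870 + $142,760 = $169,630; Ibarra $26,870 + $16,795 = $43,665; Ferraro $26,870 + $167,950 = $194,820; Andrade $26,870 + $109,170 = $136,040; Kowalski $26,870 + $100,770 = $127,640.

Nwosu: $169,630; Ibarra: $43,665; Ferraro: $194,820; Andrade: $136,040; Kowalski: $127,640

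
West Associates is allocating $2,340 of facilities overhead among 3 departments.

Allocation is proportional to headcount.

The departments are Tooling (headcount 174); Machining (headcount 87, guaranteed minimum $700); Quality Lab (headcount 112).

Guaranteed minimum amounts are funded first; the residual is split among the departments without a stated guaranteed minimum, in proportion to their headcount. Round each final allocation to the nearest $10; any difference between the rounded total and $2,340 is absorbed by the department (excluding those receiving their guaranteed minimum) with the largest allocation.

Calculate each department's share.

Tooling: $1,000 | Machining: $700 | Quality Lab: $640

Guaranteed amounts: Machining $700. Balance $1,640.
Balance split over remaining headcount 286: Tooling 997.76 → $1,000; Quality Lab 642.24 → $640.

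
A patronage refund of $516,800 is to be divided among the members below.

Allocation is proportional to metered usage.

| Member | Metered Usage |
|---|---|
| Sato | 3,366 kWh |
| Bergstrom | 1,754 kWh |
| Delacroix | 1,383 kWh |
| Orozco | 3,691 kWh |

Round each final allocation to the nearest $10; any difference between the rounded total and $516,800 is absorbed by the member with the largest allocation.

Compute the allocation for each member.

Sato: $170,640 | Bergstrom: $88,920 | Delacroix: $70,110 | Orozco: $187,130

Total metered usage = 10,194.
Raw shares: Sato 3,366/10,194 × $516,800 = 170,644.38; Bergstrom 1,754/10,194 × $516,800 = 88,921.64; Delacroix 1,383/10,194 × $516,800 = 70,113.24; Orozco 3,691/10,194 × $516,800 = 187,120.74.
Rounded to nearest $10: Sato $170,640; Bergstrom $88,920; Delacroix $70,110; Orozco $187,120. Sum = $516,790.
Difference $516,800 − $516,790 = +$10 applied to largest allocation (Orozco): Orozco becomes $187,130.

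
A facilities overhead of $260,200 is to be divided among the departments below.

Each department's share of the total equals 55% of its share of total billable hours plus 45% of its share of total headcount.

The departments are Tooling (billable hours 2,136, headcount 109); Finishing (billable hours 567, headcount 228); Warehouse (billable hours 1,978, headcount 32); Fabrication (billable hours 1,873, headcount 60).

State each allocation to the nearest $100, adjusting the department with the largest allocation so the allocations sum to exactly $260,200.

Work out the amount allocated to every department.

Tooling: $76,400; Finishing: $74,600; Warehouse: $51,900; Fabrication: $57,300

Totals — billable hours 6,554, headcount 429.
Blended shares (55% billable hours + 45% headcount): Tooling 0.2936; Finishing 0.2867; Warehouse 0.1996; Fabrication 0.2201.
Proportional shares: Tooling 76,390.81; Finishing 74,610.39; Warehouse 51,924.65; Fabrication 57,274.15.
After rounding ($100): Tooling $76,400; Finishing $74,600; Warehouse $51,900; Fabrication $57,300. Sum = $260,200.
Rounded total matches; no reconciliation needed.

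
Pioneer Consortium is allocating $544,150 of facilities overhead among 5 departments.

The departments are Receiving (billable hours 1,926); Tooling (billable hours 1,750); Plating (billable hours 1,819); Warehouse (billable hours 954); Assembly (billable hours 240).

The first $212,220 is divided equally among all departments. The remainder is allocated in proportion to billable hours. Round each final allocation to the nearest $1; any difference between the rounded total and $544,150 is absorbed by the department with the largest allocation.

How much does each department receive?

$212,220 shared equally gives $42,444 per department.
Remainder $331,930 by billable hours (total 6,689): Receiving 95,574.40 → $95,574; Tooling 86,840.71 → $86,841; Plating 90,264.71 → $90,265; Warehouse 47,340.59 → $47,341; Assembly 11,909.58 → $11,910.
Rounding difference −$1 on remainder applied to Receiving.
Totals: Receiving $42,444 + $95,573 = $138,017; Tooling $42,444 + $86,841 = $129,285; Plating $42,444 + $90,265 = $132,709; Warehouse $42,444 + $47,341 = $89,785; Assembly $42,444 + $11,910 = $54,354.

Receiving: $138,017 · Tooling: $129,285 · Plating: $132,709 · Warehouse: $89,785 · Assembly: $54,354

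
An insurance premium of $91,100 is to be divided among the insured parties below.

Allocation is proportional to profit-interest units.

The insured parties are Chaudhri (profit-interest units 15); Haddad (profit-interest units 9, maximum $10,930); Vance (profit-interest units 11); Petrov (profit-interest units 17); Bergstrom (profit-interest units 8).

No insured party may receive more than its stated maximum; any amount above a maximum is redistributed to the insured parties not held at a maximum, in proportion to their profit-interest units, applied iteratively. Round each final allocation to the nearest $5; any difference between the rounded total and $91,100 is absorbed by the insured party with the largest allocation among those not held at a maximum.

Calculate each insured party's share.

Sum of profit-interest units: 60.
Unconstrained shares: Chaudhri 22,775.00; Haddad 13,665.00; Vance 16,701.67; Petrov 25,811.67; Bergstrom 12,146.67.
Cap binds for Haddad ($10,930); residual $80,170 reallocated over remaining profit-interest units 51.
Redistributed shares: Chaudhri 23,579.41 → $23,580; Vance 17,291.57 → $17,290; Petrov 26,723.33 → $26,725; Bergstrom 12,575.69 → $12,575.

Chaudhri: $23,580; Haddad: $10,930; Vance: $17,290; Petrov: $26,725; Bergstrom: $12,575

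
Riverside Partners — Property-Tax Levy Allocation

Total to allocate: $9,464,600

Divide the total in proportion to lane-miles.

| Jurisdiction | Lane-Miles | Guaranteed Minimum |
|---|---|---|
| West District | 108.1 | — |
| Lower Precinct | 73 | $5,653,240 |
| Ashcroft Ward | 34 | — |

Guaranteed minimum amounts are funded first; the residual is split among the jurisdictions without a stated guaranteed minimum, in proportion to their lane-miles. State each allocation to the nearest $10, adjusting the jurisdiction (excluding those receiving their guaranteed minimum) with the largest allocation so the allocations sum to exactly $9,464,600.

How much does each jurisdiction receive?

West District: $2,899,420 | Lower Precinct: $5,653,240 | Ashcroft Ward: $911,940

Guaranteed amounts: Lower Precinct $5,653,240. Remaining pool $3,811,360.
Remaining pool split over remaining lane-miles 142.1: West District 2,899,423.05 → $2,899,420; Ashcroft Ward 911,936.95 → $911,940.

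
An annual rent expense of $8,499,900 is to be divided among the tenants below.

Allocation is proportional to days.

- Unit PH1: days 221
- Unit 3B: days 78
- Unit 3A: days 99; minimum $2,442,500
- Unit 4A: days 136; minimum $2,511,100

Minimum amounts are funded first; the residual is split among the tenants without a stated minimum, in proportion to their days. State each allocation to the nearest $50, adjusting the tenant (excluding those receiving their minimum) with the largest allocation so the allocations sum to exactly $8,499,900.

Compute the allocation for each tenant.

Unit PH1: $2,621,200; Unit 3B: $925,100; Unit 3A: $2,442,500; Unit 4A: $2,511,100

Guaranteed amounts: Unit 3A $2,442,500; Unit 4A $2,511,100. Balance $3,546,300.
Balance split over remaining days 299: Unit PH1 2,621,178.26 → $2,621,200; Unit 3B 925,121.74 → $925,100.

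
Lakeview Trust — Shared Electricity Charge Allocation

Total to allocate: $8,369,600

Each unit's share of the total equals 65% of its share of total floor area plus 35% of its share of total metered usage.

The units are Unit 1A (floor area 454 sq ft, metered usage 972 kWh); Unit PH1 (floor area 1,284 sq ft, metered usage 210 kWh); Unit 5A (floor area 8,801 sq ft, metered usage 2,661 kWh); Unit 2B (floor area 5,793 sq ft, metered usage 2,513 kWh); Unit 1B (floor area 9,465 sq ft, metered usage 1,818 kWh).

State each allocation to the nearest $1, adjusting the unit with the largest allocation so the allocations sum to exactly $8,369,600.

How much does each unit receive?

Unit 1A: $444,083 · Unit PH1: $346,037 · Unit 5A: $2,809,650 · Unit 2B: $2,122,263 · Unit 1B: $2,647,567

Floor area total 25,797; metered usage total 8,174.
Combined weights (65% floor area + 35% metered usage): Unit 1A 0.0531; Unit PH1 0.0413; Unit 5A 0.3357; Unit 2B 0.2536; Unit 1B 0.3163.
Proportional shares: Unit 1A 444,083.31; Unit PH1 346,037.13; Unit 5A 2,809,649.18; Unit 2B 2,122,262.93; Unit 1B 2,647,567.44.
Rounded to nearest $1: Unit 1A $444,083; Unit PH1 $346,037; Unit 5A $2,809,649; Unit 2B $2,122,263; Unit 1B $2,647,567. Sum = $8,369,599.
Difference $8,369,600 − $8,369,599 = +$1 applied to largest allocation (Unit 5A): Unit 5A becomes $2,809,650.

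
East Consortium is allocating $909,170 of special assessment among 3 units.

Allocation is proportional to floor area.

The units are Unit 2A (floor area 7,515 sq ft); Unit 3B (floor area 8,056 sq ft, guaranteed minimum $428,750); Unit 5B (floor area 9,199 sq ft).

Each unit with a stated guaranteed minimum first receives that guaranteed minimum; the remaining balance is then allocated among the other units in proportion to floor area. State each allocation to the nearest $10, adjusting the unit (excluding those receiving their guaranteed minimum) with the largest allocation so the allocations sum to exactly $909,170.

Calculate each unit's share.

Unit 2A: $216,010; Unit 3B: $428,750; Unit 5B: $264,410

Guaranteed amounts: Unit 3B $428,750. Remaining pool $480,420.
Remaining pool split over remaining floor area 16,714: Unit 2A 216,007.92 → $216,010; Unit 5B 264,412.08 → $264,410.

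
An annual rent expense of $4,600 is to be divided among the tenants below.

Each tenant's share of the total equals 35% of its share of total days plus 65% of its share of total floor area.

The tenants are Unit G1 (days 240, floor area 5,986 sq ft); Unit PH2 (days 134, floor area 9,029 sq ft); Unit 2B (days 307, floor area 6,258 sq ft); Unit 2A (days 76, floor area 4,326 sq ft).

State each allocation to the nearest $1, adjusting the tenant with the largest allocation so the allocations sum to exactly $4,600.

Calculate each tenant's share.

Unit G1: $1,210 · Unit PH2: $1,340 · Unit 2B: $1,383 · Unit 2A: $667

Totals — days 757, floor area 25,599.
Combined weights (35% days + 65% floor area): Unit G1 0.2630; Unit PH2 0.2912; Unit 2B 0.3008; Unit 2A 0.1450.
Proportional shares: Unit G1 1,209.61; Unit PH2 1,339.59; Unit 2B 1,383.88; Unit 2A 666.92.
After rounding ($1): Unit G1 $1,210; Unit PH2 $1,340; Unit 2B $1,384; Unit 2A $667. Sum = $4,601.
Difference $4,600 − $4,601 = −$1 applied to largest allocation (Unit 2B): Unit 2B becomes $1,383.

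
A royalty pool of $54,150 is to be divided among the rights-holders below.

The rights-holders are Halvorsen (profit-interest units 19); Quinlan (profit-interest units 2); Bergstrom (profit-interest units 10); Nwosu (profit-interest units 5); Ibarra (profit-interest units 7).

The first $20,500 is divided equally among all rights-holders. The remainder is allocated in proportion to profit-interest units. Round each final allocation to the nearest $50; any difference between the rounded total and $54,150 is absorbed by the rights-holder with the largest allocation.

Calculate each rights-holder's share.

Halvorsen: $18,950; Quinlan: $5,650; Bergstrom: $11,950; Nwosu: $8,000; Ibarra: $9,600

Equal tier: $20,500 ÷ 5 = $4,100 apiece.
Remainder $33,650 by profit-interest units (total 43): Halvorsen 14,868.60 → $14,850; Quinlan 1,565.12 → $1,550; Bergstrom 7,825.58 → $7,850; Nwosu 3,912.79 → $3,900; Ibarra 5,477.91 → $5,500.
Totals: Halvorsen $4,100 + $14,850 = $18,950; Quinlan $4,100 + $1,550 = $5,650; Bergstrom $4,100 + $7,850 = $11,950; Nwosu $4,100 + $3,900 = $8,000; Ibarra $4,100 + $5,500 = $9,600.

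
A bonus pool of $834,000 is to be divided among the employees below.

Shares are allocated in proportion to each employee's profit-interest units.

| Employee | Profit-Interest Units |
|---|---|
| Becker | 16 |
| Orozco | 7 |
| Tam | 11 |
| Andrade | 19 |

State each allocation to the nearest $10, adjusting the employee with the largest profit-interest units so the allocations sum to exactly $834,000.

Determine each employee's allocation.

Becker: $251,770 · Orozco: $110,150 · Tam: $173,090 · Andrade: $298,990

Total profit-interest units = 53.
Proportional shares: Becker 16/53 × $834,000 = 251,773.58; Orozco 7/53 × $834,000 = 110,150.94; Tam 11/53 × $834,000 = 173,094.34; Andrade 19/53 × $834,000 = 298,981.13.
Rounded to nearest $10: Becker $251,770; Orozco $110,150; Tam $173,090; Andrade $298,980. Sum = $833,990.
Difference $834,000 − $833,990 = +$10 applied to largest profit-interest units (Andrade): Andrade becomes $298,990.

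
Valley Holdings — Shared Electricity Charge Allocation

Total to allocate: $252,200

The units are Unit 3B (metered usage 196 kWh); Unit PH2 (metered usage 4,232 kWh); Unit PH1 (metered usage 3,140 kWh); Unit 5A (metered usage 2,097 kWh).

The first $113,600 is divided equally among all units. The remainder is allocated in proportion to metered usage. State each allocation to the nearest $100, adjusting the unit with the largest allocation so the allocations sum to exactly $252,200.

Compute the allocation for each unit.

Unit 3B: $31,200 · Unit PH2: $89,100 · Unit PH1: $73,400 · Unit 5A: $58,500

First tranche $113,600 split equally: $28,400 each.
Remainder $138,600 by metered usage (total 9,665): Unit 3B 2,810.72 → $2,800; Unit PH2 60,688.59 → $60,700; Unit PH1 45,028.87 → $45,000; Unit 5A 30,071.83 → $30,100.
Totals: Unit 3B $28,400 + $2,800 = $31,200; Unit PH2 $28,400 + $60,700 = $89,100; Unit PH1 $28,400 + $45,000 = $73,400; Unit 5A $28,400 + $30,100 = $58,500.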